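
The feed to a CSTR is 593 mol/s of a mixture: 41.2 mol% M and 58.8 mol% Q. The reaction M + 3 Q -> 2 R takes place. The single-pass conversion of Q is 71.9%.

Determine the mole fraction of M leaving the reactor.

Q reacted = 0.719 × 348.7 = 250.7 mol/s; ν_Q = −3, so ξ = 250.7/3 = 83.57 mol/s.
Outlet amounts (n = n₀ + ν ξ):
  M: 244.3 − 1(83.57) = 160.7
  Q: 348.7 − 3(83.57) = 97.98
  R: 0 + 2(83.57) = 167.1
Total out = 425.9 mol/s; y_M = 160.7 / 425.9 = 0.3775.

0.377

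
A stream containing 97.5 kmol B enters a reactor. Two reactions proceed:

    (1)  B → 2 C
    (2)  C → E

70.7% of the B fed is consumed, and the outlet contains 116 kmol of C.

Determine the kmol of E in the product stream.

Conversion of B: B consumed = 1ξ₁ = 0.707 × 97.5 → ξ₁ = 68.93 kmol.
C balance: n_C = 0 + 2ξ₁ − 1ξ₂ = 116 → ξ₂ = (2·68.93 − 116)/1 = 21.86 kmol.
Outlet amounts (n = n₀ + Σ ν·ξ):
  B: 97.5 − 1(68.93) = 28.57
  C: 0 + 2(68.93) − 1(21.86) = 116
  E: 0 + 1(21.86) = 21.86

21.9 kmol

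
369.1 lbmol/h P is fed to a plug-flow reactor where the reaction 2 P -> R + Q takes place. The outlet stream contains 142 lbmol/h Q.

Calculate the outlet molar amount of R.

142 lbmol/h

For Q: n = n₀ + 1ξ → 142 = 0 + 1ξ, giving ξ = 142 lbmol/h.
Outlet amounts (n = n₀ + ν ξ):
  P: 369.1 − 2(142) = 85.1
  R: 0 + 1(142) = 142
  Q: 0 + 1(142) = 142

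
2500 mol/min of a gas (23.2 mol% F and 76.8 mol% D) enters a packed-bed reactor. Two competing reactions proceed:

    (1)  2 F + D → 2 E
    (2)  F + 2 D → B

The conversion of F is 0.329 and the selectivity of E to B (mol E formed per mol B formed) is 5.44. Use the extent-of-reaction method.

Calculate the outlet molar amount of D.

1780 mol/min

Conversion of F: F consumed = 0.329 × 580 = 190.8 mol/min = 2ξ₁ + 1ξ₂.
Selectivity: 2ξ₁ / (1ξ₂) = 5.44 → ξ₁ = 2.72 ξ₂.
Substitute: (2·2.72 + 1) ξ₂ = 190.8 → ξ₂ = 29.63 mol/min, ξ₁ = 80.59 mol/min.
Outlet amounts (n = n₀ + Σ ν·ξ):
  F: 580 − 2(80.59) − 1(29.63) = 389.2
  D: 1920 − 1(80.59) − 2(29.63) = 1780
  E: 0 + 2(80.59) = 161.2
  B: 0 + 1(29.63) = 29.63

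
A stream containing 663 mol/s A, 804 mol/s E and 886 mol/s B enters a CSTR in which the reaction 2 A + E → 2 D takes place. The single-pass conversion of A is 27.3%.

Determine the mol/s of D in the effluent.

181 mol/s

A reacted = 0.273 × 663 = 181 mol/s; ν_A = −2, so ξ = 181/2 = 90.5 mol/s.
Outlet amounts (n = n₀ + ν ξ):
  A: 663 − 2(90.5) = 482
  E: 804 − 1(90.5) = 713.5
  D: 0 + 2(90.5) = 181
  B: 886 (inert)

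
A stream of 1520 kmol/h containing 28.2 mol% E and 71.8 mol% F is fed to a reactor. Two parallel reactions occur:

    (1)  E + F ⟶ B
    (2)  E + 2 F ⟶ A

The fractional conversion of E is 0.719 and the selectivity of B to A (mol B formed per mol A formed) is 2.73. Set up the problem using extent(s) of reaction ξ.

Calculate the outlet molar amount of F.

701 kmol/h

Conversion of E: E consumed = 0.719 × 428.6 = 308.2 kmol/h = 1ξ₁ + 1ξ₂.
Selectivity: 1ξ₁ / (1ξ₂) = 2.73 → ξ₁ = 2.73 ξ₂.
Substitute: (1·2.73 + 1) ξ₂ = 308.2 → ξ₂ = 82.63 kmol/h, ξ₁ = 225.6 kmol/h.
Outlet amounts (n = n₀ + Σ ν·ξ):
  E: 428.6 − 1(225.6) − 1(82.63) = 120.4
  F: 1091 − 1(225.6) − 2(82.63) = 700.5
  B: 0 + 1(225.6) = 225.6
  A: 0 + 1(82.63) = 82.63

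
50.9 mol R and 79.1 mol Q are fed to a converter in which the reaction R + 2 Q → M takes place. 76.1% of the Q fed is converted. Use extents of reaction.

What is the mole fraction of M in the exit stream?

Q reacted = 0.761 × 79.1 = 60.2 mol; ν_Q = −2, so ξ = 60.2/2 = 30.1 mol.
Outlet amounts (n = n₀ + ν ξ):
  R: 50.9 − 1(30.1) = 20.8
  Q: 79.1 − 2(30.1) = 18.9
  M: 0 + 1(30.1) = 30.1
Total out = 69.8 mol; y_M = 30.1 / 69.8 = 0.4312.

0.431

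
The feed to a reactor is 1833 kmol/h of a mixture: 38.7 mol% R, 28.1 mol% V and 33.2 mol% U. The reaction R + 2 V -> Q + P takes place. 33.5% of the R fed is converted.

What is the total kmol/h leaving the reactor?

1600 kmol/h

R reacted = 0.335 × 709.4 = 237.6 kmol/h; ν_R = −1, so ξ = 237.6/1 = 237.6 kmol/h.
Outlet amounts (n = n₀ + ν ξ):
  R: 709.4 − 1(237.6) = 471.7
  V: 515.1 − 2(237.6) = 39.79
  Q: 0 + 1(237.6) = 237.6
  P: 0 + 1(237.6) = 237.6
  U: 608.6 (inert)
Total out = 471.7 + 39.79 + 237.6 + 237.6 + 608.6 = 1595 kmol/h.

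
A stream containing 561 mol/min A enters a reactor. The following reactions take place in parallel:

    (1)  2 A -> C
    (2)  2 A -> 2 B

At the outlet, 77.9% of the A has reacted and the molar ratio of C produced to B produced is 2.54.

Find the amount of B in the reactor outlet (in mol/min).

71.9 mol/min

Conversion of A: A consumed = 0.779 × 561 = 437 mol/min = 2ξ₁ + 2ξ₂.
Selectivity: 1ξ₁ / (2ξ₂) = 2.54 → ξ₁ = 5.08 ξ₂.
Substitute: (2·5.08 + 2) ξ₂ = 437 → ξ₂ = 35.94 mol/min, ξ₁ = 182.6 mol/min.
Outlet amounts (n = n₀ + Σ ν·ξ):
  A: 561 − 2(182.6) − 2(35.94) = 124
  C: 0 + 1(182.6) = 182.6
  B: 0 + 2(35.94) = 71.88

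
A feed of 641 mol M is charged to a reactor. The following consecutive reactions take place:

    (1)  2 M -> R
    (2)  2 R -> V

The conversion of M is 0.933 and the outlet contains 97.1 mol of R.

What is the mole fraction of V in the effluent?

Conversion of M: M consumed = 2ξ₁ = 0.933 × 641 → ξ₁ = 299 mol.
R balance: n_R = 0 + 1ξ₁ − 2ξ₂ = 97.1 → ξ₂ = (1·299 − 97.1)/2 = 101 mol.
Outlet amounts (n = n₀ + Σ ν·ξ):
  M: 641 − 2(299) = 42.95
  R: 0 + 1(299) − 2(101) = 97.1
  V: 0 + 1(101) = 101
Total out = 241 mol; y_V = 101 / 241 = 0.4189.

0.419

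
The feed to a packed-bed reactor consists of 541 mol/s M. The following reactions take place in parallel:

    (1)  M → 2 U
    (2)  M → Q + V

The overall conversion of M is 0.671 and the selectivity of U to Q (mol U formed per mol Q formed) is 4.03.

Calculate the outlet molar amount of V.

Conversion of M: M consumed = 0.671 × 541 = 363 mol/s = 1ξ₁ + 1ξ₂.
Selectivity: 2ξ₁ / (1ξ₂) = 4.03 → ξ₁ = 2.015 ξ₂.
Substitute: (1·2.015 + 1) ξ₂ = 363 → ξ₂ = 120.4 mol/s, ξ₁ = 242.6 mol/s.
Outlet amounts (n = n₀ + Σ ν·ξ):
  M: 541 − 1(242.6) − 1(120.4) = 178
  U: 0 + 2(242.6) = 485.2
  Q: 0 + 1(120.4) = 120.4
  V: 0 + 1(120.4) = 120.4

120 mol/s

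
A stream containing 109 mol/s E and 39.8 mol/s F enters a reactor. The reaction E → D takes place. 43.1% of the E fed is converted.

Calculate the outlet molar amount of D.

47 mol/s

E reacted = 0.431 × 109 = 46.98 mol/s; ν_E = −1, so ξ = 46.98/1 = 46.98 mol/s.
Outlet amounts (n = n₀ + ν ξ):
  E: 109 − 1(46.98) = 62.02
  D: 0 + 1(46.98) = 46.98
  F: 39.8 (inert)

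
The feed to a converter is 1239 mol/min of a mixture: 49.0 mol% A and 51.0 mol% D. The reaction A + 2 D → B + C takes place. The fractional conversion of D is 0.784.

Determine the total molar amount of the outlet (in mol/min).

D reacted = 0.784 × 631.9 = 495.4 mol/min; ν_D = −2, so ξ = 495.4/2 = 247.7 mol/min.
Outlet amounts (n = n₀ + ν ξ):
  A: 607.1 − 1(247.7) = 359.4
  D: 631.9 − 2(247.7) = 136.5
  B: 0 + 1(247.7) = 247.7
  C: 0 + 1(247.7) = 247.7
Total out = 359.4 + 136.5 + 247.7 + 247.7 = 991.3 mol/min.

991 mol/min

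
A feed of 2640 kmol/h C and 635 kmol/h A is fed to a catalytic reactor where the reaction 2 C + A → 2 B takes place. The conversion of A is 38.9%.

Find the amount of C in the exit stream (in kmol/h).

A reacted = 0.389 × 635 = 247 kmol/h; ν_A = −1, so ξ = 247/1 = 247 kmol/h.
Outlet amounts (n = n₀ + ν ξ):
  C: 2640 − 2(247) = 2146
  A: 635 − 1(247) = 388
  B: 0 + 2(247) = 494

2150 kmol/h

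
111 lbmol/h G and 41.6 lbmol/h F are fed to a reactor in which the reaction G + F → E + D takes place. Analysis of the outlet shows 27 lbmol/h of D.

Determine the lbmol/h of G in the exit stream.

84 lbmol/h

For D: n = n₀ + 1ξ → 27 = 0 + 1ξ, giving ξ = 27 lbmol/h.
Outlet amounts (n = n₀ + ν ξ):
  G: 111 − 1(27) = 84
  F: 41.6 − 1(27) = 14.6
  E: 0 + 1(27) = 27
  D: 0 + 1(27) = 27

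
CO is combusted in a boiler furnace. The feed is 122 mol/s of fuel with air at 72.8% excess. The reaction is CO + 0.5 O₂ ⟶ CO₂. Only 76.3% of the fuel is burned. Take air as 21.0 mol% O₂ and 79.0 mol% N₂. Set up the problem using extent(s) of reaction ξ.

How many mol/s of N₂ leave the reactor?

397 mol/s

Stoichiometric O₂ = 0.5 × 122 = 61 mol/s; O₂ fed = 61 × 1.728 = 105.4 mol/s.
N₂ fed = 105.4 × 79/21 = 396.5 mol/s.
Fuel reacted = 0.763 × 122 → ξ = 93.09 mol/s.
Outlet (n = n₀ + ν ξ):
  CO: 122 − 1(93.09) = 28.91
  O₂: 105.4 − 0.5(93.09) = 58.87
  N₂: 396.5 (inert)
  CO₂: 0 + 1(93.09) = 93.09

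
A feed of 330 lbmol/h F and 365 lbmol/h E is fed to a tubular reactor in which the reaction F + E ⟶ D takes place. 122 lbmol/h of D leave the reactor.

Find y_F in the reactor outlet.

For D: n = n₀ + 1ξ → 122 = 0 + 1ξ, giving ξ = 122 lbmol/h.
Outlet amounts (n = n₀ + ν ξ):
  F: 330 − 1(122) = 208
  E: 365 − 1(122) = 243
  D: 0 + 1(122) = 122
Total out = 573 lbmol/h; y_F = 208 / 573 = 0.363.

0.363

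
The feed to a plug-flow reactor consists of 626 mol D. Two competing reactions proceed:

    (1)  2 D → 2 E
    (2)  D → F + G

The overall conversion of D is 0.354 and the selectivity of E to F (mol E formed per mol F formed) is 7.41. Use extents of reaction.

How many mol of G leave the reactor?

26.4 mol

Conversion of D: D consumed = 0.354 × 626 = 221.6 mol = 2ξ₁ + 1ξ₂.
Selectivity: 2ξ₁ / (1ξ₂) = 7.41 → ξ₁ = 3.705 ξ₂.
Substitute: (2·3.705 + 1) ξ₂ = 221.6 → ξ₂ = 26.35 mol, ξ₁ = 97.63 mol.
Outlet amounts (n = n₀ + Σ ν·ξ):
  D: 626 − 2(97.63) − 1(26.35) = 404.4
  E: 0 + 2(97.63) = 195.3
  F: 0 + 1(26.35) = 26.35
  G: 0 + 1(26.35) = 26.35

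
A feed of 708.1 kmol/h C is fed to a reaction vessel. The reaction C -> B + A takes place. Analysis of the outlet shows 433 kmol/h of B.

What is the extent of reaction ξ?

ξ = 433 kmol/h

For B: n = n₀ + 1ξ → 433 = 0 + 1ξ, giving ξ = 433 kmol/h.
Outlet amounts (n = n₀ + ν ξ):
  C: 708.1 − 1(433) = 275.1
  B: 0 + 1(433) = 433
  A: 0 + 1(433) = 433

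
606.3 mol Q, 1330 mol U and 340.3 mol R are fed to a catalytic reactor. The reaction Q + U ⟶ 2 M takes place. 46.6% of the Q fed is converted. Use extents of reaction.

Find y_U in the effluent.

0.46

Q reacted = 0.466 × 606.3 = 282.5 mol; ν_Q = −1, so ξ = 282.5/1 = 282.5 mol.
Outlet amounts (n = n₀ + ν ξ):
  Q: 606.3 − 1(282.5) = 323.8
  U: 1330 − 1(282.5) = 1047
  M: 0 + 2(282.5) = 565.1
  R: 340.3 (inert)
Total out = 2277 mol; y_U = 1047 / 2277 = 0.4601.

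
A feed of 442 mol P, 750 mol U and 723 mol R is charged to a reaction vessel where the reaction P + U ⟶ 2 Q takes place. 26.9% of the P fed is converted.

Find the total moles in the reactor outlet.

P reacted = 0.269 × 442 = 118.9 mol; ν_P = −1, so ξ = 118.9/1 = 118.9 mol.
Outlet amounts (n = n₀ + ν ξ):
  P: 442 − 1(118.9) = 323.1
  U: 750 − 1(118.9) = 631.1
  Q: 0 + 2(118.9) = 237.8
  R: 723 (inert)
Total out = 323.1 + 631.1 + 237.8 + 723 = 1915 mol.

1920 mol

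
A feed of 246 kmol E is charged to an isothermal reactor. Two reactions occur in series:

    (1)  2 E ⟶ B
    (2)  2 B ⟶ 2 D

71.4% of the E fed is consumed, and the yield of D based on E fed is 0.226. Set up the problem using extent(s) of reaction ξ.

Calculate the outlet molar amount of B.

Conversion of E: E consumed = 2ξ₁ = 0.714 × 246 → ξ₁ = 87.82 kmol.
Yield of D: 2ξ₂ / 246 = 0.226 → ξ₂ = 27.8 kmol.
Outlet amounts (n = n₀ + Σ ν·ξ):
  E: 246 − 2(87.82) = 70.36
  B: 0 + 1(87.82) − 2(27.8) = 32.23
  D: 0 + 2(27.8) = 55.6

32.2 kmol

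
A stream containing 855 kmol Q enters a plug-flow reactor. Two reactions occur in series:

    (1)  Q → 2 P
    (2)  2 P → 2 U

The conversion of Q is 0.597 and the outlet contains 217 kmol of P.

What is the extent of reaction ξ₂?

Conversion of Q: Q consumed = 1ξ₁ = 0.597 × 855 → ξ₁ = 510.4 kmol.
P balance: n_P = 0 + 2ξ₁ − 2ξ₂ = 217 → ξ₂ = (2·510.4 − 217)/2 = 401.9 kmol.
Outlet amounts (n = n₀ + Σ ν·ξ):
  Q: 855 − 1(510.4) = 344.6
  P: 0 + 2(510.4) − 2(401.9) = 217
  U: 0 + 2(401.9) = 803.9

ξ₂ = 402 kmol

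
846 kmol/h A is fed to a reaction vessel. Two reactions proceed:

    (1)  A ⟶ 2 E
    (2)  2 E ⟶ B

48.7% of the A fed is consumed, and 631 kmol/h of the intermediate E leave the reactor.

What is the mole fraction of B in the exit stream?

0.0831

Conversion of A: A consumed = 1ξ₁ = 0.487 × 846 → ξ₁ = 412 kmol/h.
E balance: n_E = 0 + 2ξ₁ − 2ξ₂ = 631 → ξ₂ = (2·412 − 631)/2 = 96.5 kmol/h.
Outlet amounts (n = n₀ + Σ ν·ξ):
  A: 846 − 1(412) = 434
  E: 0 + 2(412) − 2(96.5) = 631
  B: 0 + 1(96.5) = 96.5
Total out = 1162 kmol/h; y_B = 96.5 / 1162 = 0.08308.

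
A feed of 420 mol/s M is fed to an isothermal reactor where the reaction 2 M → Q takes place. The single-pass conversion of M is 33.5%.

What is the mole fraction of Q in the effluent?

M reacted = 0.335 × 420 = 140.7 mol/s; ν_M = −2, so ξ = 140.7/2 = 70.35 mol/s.
Outlet amounts (n = n₀ + ν ξ):
  M: 420 − 2(70.35) = 279.3
  Q: 0 + 1(70.35) = 70.35
Total out = 349.6 mol/s; y_Q = 70.35 / 349.6 = 0.2012.

0.201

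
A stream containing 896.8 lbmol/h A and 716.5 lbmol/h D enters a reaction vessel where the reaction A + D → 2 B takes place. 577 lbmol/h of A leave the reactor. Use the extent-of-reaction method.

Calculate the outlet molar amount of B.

640 lbmol/h

For A: n = n₀ − 1ξ → 577 = 896.8 − 1ξ, giving ξ = 319.8 lbmol/h.
Outlet amounts (n = n₀ + ν ξ):
  A: 896.8 − 1(319.8) = 577
  D: 716.5 − 1(319.8) = 396.7
  B: 0 + 2(319.8) = 639.6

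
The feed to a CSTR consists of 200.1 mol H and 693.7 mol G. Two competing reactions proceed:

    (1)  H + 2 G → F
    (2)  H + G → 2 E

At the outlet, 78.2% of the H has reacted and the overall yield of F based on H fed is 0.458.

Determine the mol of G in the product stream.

Yield of F: 1ξ₁ / 200.1 = 0.458 → ξ₁ = 91.65 mol.
Conversion of H: 1ξ₁ + 1ξ₂ = 0.782 × 200.1 = 156.5 → ξ₂ = 64.83 mol.
Outlet amounts (n = n₀ + Σ ν·ξ):
  H: 200.1 − 1(91.65) − 1(64.83) = 43.62
  G: 693.7 − 2(91.65) − 1(64.83) = 445.6
  F: 0 + 1(91.65) = 91.65
  E: 0 + 2(64.83) = 129.7

446 mol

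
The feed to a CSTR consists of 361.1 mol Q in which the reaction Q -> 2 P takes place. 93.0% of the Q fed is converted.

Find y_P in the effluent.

0.964

Q reacted = 0.93 × 361.1 = 335.8 mol; ν_Q = −1, so ξ = 335.8/1 = 335.8 mol.
Outlet amounts (n = n₀ + ν ξ):
  Q: 361.1 − 1(335.8) = 25.28
  P: 0 + 2(335.8) = 671.6
Total out = 696.9 mol; y_P = 671.6 / 696.9 = 0.9637.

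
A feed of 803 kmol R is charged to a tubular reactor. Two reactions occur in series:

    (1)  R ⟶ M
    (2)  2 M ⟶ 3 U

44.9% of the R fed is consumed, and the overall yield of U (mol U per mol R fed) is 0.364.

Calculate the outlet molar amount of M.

166 kmol

Conversion of R: R consumed = 1ξ₁ = 0.449 × 803 → ξ₁ = 360.5 kmol.
Yield of U: 3ξ₂ / 803 = 0.364 → ξ₂ = 97.43 kmol.
Outlet amounts (n = n₀ + Σ ν·ξ):
  R: 803 − 1(360.5) = 442.5
  M: 0 + 1(360.5) − 2(97.43) = 165.7
  U: 0 + 3(97.43) = 292.3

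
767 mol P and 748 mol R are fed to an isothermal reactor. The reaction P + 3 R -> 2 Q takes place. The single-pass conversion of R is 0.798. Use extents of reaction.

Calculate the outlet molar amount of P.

R reacted = 0.798 × 748 = 596.9 mol; ν_R = −3, so ξ = 596.9/3 = 199 mol.
Outlet amounts (n = n₀ + ν ξ):
  P: 767 − 1(199) = 568
  R: 748 − 3(199) = 151.1
  Q: 0 + 2(199) = 397.9

568 mol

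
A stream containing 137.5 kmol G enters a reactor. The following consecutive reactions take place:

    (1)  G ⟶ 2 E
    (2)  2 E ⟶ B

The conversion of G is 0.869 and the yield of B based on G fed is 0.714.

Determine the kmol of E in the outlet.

42.6 kmol

Conversion of G: G consumed = 1ξ₁ = 0.869 × 137.5 → ξ₁ = 119.5 kmol.
Yield of B: 1ξ₂ / 137.5 = 0.714 → ξ₂ = 98.17 kmol.
Outlet amounts (n = n₀ + Σ ν·ξ):
  G: 137.5 − 1(119.5) = 18.01
  E: 0 + 2(119.5) − 2(98.17) = 42.62
  B: 0 + 1(98.17) = 98.17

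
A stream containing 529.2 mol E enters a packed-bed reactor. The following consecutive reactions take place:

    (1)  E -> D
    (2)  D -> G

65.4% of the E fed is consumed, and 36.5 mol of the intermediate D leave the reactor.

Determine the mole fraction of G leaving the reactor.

Conversion of E: E consumed = 1ξ₁ = 0.654 × 529.2 → ξ₁ = 346.1 mol.
D balance: n_D = 0 + 1ξ₁ − 1ξ₂ = 36.5 → ξ₂ = (1·346.1 − 36.5)/1 = 309.6 mol.
Outlet amounts (n = n₀ + Σ ν·ξ):
  E: 529.2 − 1(346.1) = 183.1
  D: 0 + 1(346.1) − 1(309.6) = 36.5
  G: 0 + 1(309.6) = 309.6
Total out = 529.2 mol; y_G = 309.6 / 529.2 = 0.585.

0.585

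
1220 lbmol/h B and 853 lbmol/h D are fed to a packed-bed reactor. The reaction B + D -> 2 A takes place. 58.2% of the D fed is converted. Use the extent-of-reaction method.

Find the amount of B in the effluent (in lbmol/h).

D reacted = 0.582 × 853 = 496.4 lbmol/h; ν_D = −1, so ξ = 496.4/1 = 496.4 lbmol/h.
Outlet amounts (n = n₀ + ν ξ):
  B: 1220 − 1(496.4) = 723.6
  D: 853 − 1(496.4) = 356.6
  A: 0 + 2(496.4) = 992.9

724 lbmol/h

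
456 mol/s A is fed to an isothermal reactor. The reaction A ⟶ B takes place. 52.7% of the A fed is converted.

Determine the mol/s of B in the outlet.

240 mol/s

A reacted = 0.527 × 456 = 240.3 mol/s; ν_A = −1, so ξ = 240.3/1 = 240.3 mol/s.
Outlet amounts (n = n₀ + ν ξ):
  A: 456 − 1(240.3) = 215.7
  B: 0 + 1(240.3) = 240.3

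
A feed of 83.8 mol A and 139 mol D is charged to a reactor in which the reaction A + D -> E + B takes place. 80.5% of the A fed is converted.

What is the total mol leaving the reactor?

A reacted = 0.805 × 83.8 = 67.46 mol; ν_A = −1, so ξ = 67.46/1 = 67.46 mol.
Outlet amounts (n = n₀ + ν ξ):
  A: 83.8 − 1(67.46) = 16.34
  D: 139 − 1(67.46) = 71.54
  E: 0 + 1(67.46) = 67.46
  B: 0 + 1(67.46) = 67.46
Total out = 16.34 + 71.54 + 67.46 + 67.46 = 222.8 mol.

223 mol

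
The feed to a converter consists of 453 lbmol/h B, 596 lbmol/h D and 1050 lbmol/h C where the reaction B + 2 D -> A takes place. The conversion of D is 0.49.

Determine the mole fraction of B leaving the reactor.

0.17

D reacted = 0.49 × 596 = 292 lbmol/h; ν_D = −2, so ξ = 292/2 = 146 lbmol/h.
Outlet amounts (n = n₀ + ν ξ):
  B: 453 − 1(146) = 307
  D: 596 − 2(146) = 304
  A: 0 + 1(146) = 146
  C: 1050 (inert)
Total out = 1807 lbmol/h; y_B = 307 / 1807 = 0.1699.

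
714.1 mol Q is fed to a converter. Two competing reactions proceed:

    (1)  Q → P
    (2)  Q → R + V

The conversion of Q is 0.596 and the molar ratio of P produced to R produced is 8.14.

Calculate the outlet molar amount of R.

Conversion of Q: Q consumed = 0.596 × 714.1 = 425.6 mol = 1ξ₁ + 1ξ₂.
Selectivity: 1ξ₁ / (1ξ₂) = 8.14 → ξ₁ = 8.14 ξ₂.
Substitute: (1·8.14 + 1) ξ₂ = 425.6 → ξ₂ = 46.56 mol, ξ₁ = 379 mol.
Outlet amounts (n = n₀ + Σ ν·ξ):
  Q: 714.1 − 1(379) − 1(46.56) = 288.5
  P: 0 + 1(379) = 379
  R: 0 + 1(46.56) = 46.56
  V: 0 + 1(46.56) = 46.56

46.6 mol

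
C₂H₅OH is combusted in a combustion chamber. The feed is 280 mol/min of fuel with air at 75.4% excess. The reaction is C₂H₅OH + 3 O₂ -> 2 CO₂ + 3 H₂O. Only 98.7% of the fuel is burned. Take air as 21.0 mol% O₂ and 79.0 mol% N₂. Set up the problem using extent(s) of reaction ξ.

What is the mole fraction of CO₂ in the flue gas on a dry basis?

0.082

Stoichiometric O₂ = 3 × 280 = 840 mol/min; O₂ fed = 840 × 1.754 = 1473 mol/min.
N₂ fed = 1473 × 79/21 = 5543 mol/min.
Fuel reacted = 0.987 × 280 → ξ = 276.4 mol/min.
Outlet (n = n₀ + ν ξ):
  C₂H₅OH: 280 − 1(276.4) = 3.64
  O₂: 1473 − 3(276.4) = 644.3
  N₂: 5543 (inert)
  CO₂: 0 + 2(276.4) = 552.7
  H₂O: 0 + 3(276.4) = 829.1
Dry total = 6743 mol/min; y_CO₂ (dry) = 552.7 / 6743 = 0.08197.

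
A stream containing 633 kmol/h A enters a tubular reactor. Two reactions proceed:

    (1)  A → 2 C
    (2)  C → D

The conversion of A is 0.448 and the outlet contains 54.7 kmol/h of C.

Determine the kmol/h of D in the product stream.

512 kmol/h

Conversion of A: A consumed = 1ξ₁ = 0.448 × 633 → ξ₁ = 283.6 kmol/h.
C balance: n_C = 0 + 2ξ₁ − 1ξ₂ = 54.7 → ξ₂ = (2·283.6 − 54.7)/1 = 512.5 kmol/h.
Outlet amounts (n = n₀ + Σ ν·ξ):
  A: 633 − 1(283.6) = 349.4
  C: 0 + 2(283.6) − 1(512.5) = 54.7
  D: 0 + 1(512.5) = 512.5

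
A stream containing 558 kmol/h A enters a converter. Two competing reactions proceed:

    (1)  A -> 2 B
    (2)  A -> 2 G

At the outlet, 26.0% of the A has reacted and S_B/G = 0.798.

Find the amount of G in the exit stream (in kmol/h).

161 kmol/h

Conversion of A: A consumed = 0.26 × 558 = 145.1 kmol/h = 1ξ₁ + 1ξ₂.
Selectivity: 2ξ₁ / (2ξ₂) = 0.798 → ξ₁ = 0.798 ξ₂.
Substitute: (1·0.798 + 1) ξ₂ = 145.1 → ξ₂ = 80.69 kmol/h, ξ₁ = 64.39 kmol/h.
Outlet amounts (n = n₀ + Σ ν·ξ):
  A: 558 − 1(64.39) − 1(80.69) = 412.9
  B: 0 + 2(64.39) = 128.8
  G: 0 + 2(80.69) = 161.4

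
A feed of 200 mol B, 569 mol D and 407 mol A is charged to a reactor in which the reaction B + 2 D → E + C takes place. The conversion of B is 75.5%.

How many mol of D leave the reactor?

267 mol

B reacted = 0.755 × 200 = 151 mol; ν_B = −1, so ξ = 151/1 = 151 mol.
Outlet amounts (n = n₀ + ν ξ):
  B: 200 − 1(151) = 49
  D: 569 − 2(151) = 267
  E: 0 + 1(151) = 151
  C: 0 + 1(151) = 151
  A: 407 (inert)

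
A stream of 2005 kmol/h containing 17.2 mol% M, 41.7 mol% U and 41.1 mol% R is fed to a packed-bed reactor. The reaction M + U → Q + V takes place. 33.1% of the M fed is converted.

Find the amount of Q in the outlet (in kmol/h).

114 kmol/h

M reacted = 0.331 × 344.9 = 114.1 kmol/h; ν_M = −1, so ξ = 114.1/1 = 114.1 kmol/h.
Outlet amounts (n = n₀ + ν ξ):
  M: 344.9 − 1(114.1) = 230.7
  U: 836.1 − 1(114.1) = 721.9
  Q: 0 + 1(114.1) = 114.1
  V: 0 + 1(114.1) = 114.1
  R: 824.1 (inert)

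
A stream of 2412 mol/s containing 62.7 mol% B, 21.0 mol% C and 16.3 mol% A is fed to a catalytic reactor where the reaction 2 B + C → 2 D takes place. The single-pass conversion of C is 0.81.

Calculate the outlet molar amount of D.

821 mol/s

C reacted = 0.81 × 506.5 = 410.3 mol/s; ν_C = −1, so ξ = 410.3/1 = 410.3 mol/s.
Outlet amounts (n = n₀ + ν ξ):
  B: 1512 − 2(410.3) = 691.8
  C: 506.5 − 1(410.3) = 96.24
  D: 0 + 2(410.3) = 820.6
  A: 393.2 (inert)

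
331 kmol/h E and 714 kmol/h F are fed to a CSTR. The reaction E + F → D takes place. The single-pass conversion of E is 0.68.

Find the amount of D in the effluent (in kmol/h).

E reacted = 0.68 × 331 = 225.1 kmol/h; ν_E = −1, so ξ = 225.1/1 = 225.1 kmol/h.
Outlet amounts (n = n₀ + ν ξ):
  E: 331 − 1(225.1) = 105.9
  F: 714 − 1(225.1) = 488.9
  D: 0 + 1(225.1) = 225.1

225 kmol/h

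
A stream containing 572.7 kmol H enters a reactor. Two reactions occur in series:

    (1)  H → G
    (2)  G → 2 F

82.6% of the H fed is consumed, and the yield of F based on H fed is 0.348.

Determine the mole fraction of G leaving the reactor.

0.555

Conversion of H: H consumed = 1ξ₁ = 0.826 × 572.7 → ξ₁ = 473.1 kmol.
Yield of F: 2ξ₂ / 572.7 = 0.348 → ξ₂ = 99.65 kmol.
Outlet amounts (n = n₀ + Σ ν·ξ):
  H: 572.7 − 1(473.1) = 99.65
  G: 0 + 1(473.1) − 1(99.65) = 373.4
  F: 0 + 2(99.65) = 199.3
Total out = 672.3 kmol; y_G = 373.4 / 672.3 = 0.5554.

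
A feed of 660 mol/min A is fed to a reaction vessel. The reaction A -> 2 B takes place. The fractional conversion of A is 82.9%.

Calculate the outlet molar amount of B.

1090 mol/min

A reacted = 0.829 × 660 = 547.1 mol/min; ν_A = −1, so ξ = 547.1/1 = 547.1 mol/min.
Outlet amounts (n = n₀ + ν ξ):
  A: 660 − 1(547.1) = 112.9
  B: 0 + 2(547.1) = 1094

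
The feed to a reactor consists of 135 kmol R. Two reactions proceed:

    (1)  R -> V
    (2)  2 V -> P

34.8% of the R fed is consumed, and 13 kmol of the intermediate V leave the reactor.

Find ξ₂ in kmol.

Conversion of R: R consumed = 1ξ₁ = 0.348 × 135 → ξ₁ = 46.98 kmol.
V balance: n_V = 0 + 1ξ₁ − 2ξ₂ = 13 → ξ₂ = (1·46.98 − 13)/2 = 16.99 kmol.
Outlet amounts (n = n₀ + Σ ν·ξ):
  R: 135 − 1(46.98) = 88.02
  V: 0 + 1(46.98) − 2(16.99) = 13
  P: 0 + 1(16.99) = 16.99

ξ₂ = 17 kmol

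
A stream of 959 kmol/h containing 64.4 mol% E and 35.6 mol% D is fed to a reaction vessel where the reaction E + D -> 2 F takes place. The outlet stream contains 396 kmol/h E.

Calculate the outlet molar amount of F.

For E: n = n₀ − 1ξ → 396 = 617.6 − 1ξ, giving ξ = 221.6 kmol/h.
Outlet amounts (n = n₀ + ν ξ):
  E: 617.6 − 1(221.6) = 396
  D: 341.4 − 1(221.6) = 119.8
  F: 0 + 2(221.6) = 443.2

443 kmol/h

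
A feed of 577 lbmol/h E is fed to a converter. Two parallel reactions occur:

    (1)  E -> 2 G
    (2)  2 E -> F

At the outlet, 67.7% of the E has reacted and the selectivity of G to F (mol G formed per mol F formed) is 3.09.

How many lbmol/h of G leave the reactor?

340 lbmol/h

Conversion of E: E consumed = 0.677 × 577 = 390.6 lbmol/h = 1ξ₁ + 2ξ₂.
Selectivity: 2ξ₁ / (1ξ₂) = 3.09 → ξ₁ = 1.545 ξ₂.
Substitute: (1·1.545 + 2) ξ₂ = 390.6 → ξ₂ = 110.2 lbmol/h, ξ₁ = 170.2 lbmol/h.
Outlet amounts (n = n₀ + Σ ν·ξ):
  E: 577 − 1(170.2) − 2(110.2) = 186.4
  G: 0 + 2(170.2) = 340.5
  F: 0 + 1(110.2) = 110.2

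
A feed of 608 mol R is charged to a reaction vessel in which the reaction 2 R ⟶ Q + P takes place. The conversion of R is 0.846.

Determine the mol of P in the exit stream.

257 mol

R reacted = 0.846 × 608 = 514.4 mol; ν_R = −2, so ξ = 514.4/2 = 257.2 mol.
Outlet amounts (n = n₀ + ν ξ):
  R: 608 − 2(257.2) = 93.63
  Q: 0 + 1(257.2) = 257.2
  P: 0 + 1(257.2) = 257.2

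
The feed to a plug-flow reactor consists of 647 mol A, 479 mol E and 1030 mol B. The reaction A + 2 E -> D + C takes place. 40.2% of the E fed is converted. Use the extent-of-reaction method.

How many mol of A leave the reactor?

551 mol

E reacted = 0.402 × 479 = 192.6 mol; ν_E = −2, so ξ = 192.6/2 = 96.28 mol.
Outlet amounts (n = n₀ + ν ξ):
  A: 647 − 1(96.28) = 550.7
  E: 479 − 2(96.28) = 286.4
  D: 0 + 1(96.28) = 96.28
  C: 0 + 1(96.28) = 96.28
  B: 1030 (inert)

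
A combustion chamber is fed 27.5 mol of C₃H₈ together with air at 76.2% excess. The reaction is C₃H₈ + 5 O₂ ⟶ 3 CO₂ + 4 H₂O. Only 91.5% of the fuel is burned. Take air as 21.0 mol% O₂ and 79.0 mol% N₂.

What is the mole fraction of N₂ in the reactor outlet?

Stoichiometric O₂ = 5 × 27.5 = 137.5 mol; O₂ fed = 137.5 × 1.762 = 242.3 mol.
N₂ fed = 242.3 × 79/21 = 911.4 mol.
Fuel reacted = 0.915 × 27.5 → ξ = 25.16 mol.
Outlet (n = n₀ + ν ξ):
  C₃H₈: 27.5 − 1(25.16) = 2.337
  O₂: 242.3 − 5(25.16) = 116.5
  N₂: 911.4 (inert)
  CO₂: 0 + 3(25.16) = 75.49
  H₂O: 0 + 4(25.16) = 100.7
Total out = 1206 mol; y_N₂ = 911.4 / 1206 = 0.7555.

0.756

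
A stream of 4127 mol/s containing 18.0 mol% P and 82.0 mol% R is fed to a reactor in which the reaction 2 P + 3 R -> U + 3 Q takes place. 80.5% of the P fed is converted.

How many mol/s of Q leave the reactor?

P reacted = 0.805 × 742.9 = 598 mol/s; ν_P = −2, so ξ = 598/2 = 299 mol/s.
Outlet amounts (n = n₀ + ν ξ):
  P: 742.9 − 2(299) = 144.9
  R: 3384 − 3(299) = 2487
  U: 0 + 1(299) = 299
  Q: 0 + 3(299) = 897

897 mol/s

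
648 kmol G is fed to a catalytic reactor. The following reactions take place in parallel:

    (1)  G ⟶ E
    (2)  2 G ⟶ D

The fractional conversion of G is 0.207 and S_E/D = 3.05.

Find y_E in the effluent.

Conversion of G: G consumed = 0.207 × 648 = 134.1 kmol = 1ξ₁ + 2ξ₂.
Selectivity: 1ξ₁ / (1ξ₂) = 3.05 → ξ₁ = 3.05 ξ₂.
Substitute: (1·3.05 + 2) ξ₂ = 134.1 → ξ₂ = 26.56 kmol, ξ₁ = 81.01 kmol.
Outlet amounts (n = n₀ + Σ ν·ξ):
  G: 648 − 1(81.01) − 2(26.56) = 513.9
  E: 0 + 1(81.01) = 81.01
  D: 0 + 1(26.56) = 26.56
Total out = 621.4 kmol; y_E = 81.01 / 621.4 = 0.1304.

0.13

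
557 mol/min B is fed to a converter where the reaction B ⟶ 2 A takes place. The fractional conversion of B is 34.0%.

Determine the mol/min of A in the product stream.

379 mol/min

B reacted = 0.34 × 557 = 189.4 mol/min; ν_B = −1, so ξ = 189.4/1 = 189.4 mol/min.
Outlet amounts (n = n₀ + ν ξ):
  B: 557 − 1(189.4) = 367.6
  A: 0 + 2(189.4) = 378.8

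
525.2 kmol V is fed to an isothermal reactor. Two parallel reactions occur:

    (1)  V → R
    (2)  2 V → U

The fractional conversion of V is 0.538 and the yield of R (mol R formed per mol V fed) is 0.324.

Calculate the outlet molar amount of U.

Yield of R: 1ξ₁ / 525.2 = 0.324 → ξ₁ = 170.2 kmol.
Conversion of V: 1ξ₁ + 2ξ₂ = 0.538 × 525.2 = 282.6 → ξ₂ = 56.2 kmol.
Outlet amounts (n = n₀ + Σ ν·ξ):
  V: 525.2 − 1(170.2) − 2(56.2) = 242.6
  R: 0 + 1(170.2) = 170.2
  U: 0 + 1(56.2) = 56.2

56.2 kmol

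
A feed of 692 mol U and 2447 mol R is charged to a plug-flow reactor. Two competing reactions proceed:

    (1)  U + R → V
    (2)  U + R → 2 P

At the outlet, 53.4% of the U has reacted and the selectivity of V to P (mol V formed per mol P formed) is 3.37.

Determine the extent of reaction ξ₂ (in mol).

Conversion of U: U consumed = 0.534 × 692 = 369.5 mol = 1ξ₁ + 1ξ₂.
Selectivity: 1ξ₁ / (2ξ₂) = 3.37 → ξ₁ = 6.74 ξ₂.
Substitute: (1·6.74 + 1) ξ₂ = 369.5 → ξ₂ = 47.74 mol, ξ₁ = 321.8 mol.
Outlet amounts (n = n₀ + Σ ν·ξ):
  U: 692 − 1(321.8) − 1(47.74) = 322.5
  R: 2447 − 1(321.8) − 1(47.74) = 2077
  V: 0 + 1(321.8) = 321.8
  P: 0 + 2(47.74) = 95.49

ξ₂ = 47.7 mol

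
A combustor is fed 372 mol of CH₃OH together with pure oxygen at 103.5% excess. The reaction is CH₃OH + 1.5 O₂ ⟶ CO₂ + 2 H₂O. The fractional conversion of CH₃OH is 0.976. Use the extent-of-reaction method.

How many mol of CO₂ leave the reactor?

363 mol

Stoichiometric O₂ = 1.5 × 372 = 558 mol; O₂ fed = 558 × 2.035 = 1136 mol.
Fuel reacted = 0.976 × 372 → ξ = 363.1 mol.
Outlet (n = n₀ + ν ξ):
  CH₃OH: 372 − 1(363.1) = 8.928
  O₂: 1136 − 1.5(363.1) = 590.9
  CO₂: 0 + 1(363.1) = 363.1
  H₂O: 0 + 2(363.1) = 726.1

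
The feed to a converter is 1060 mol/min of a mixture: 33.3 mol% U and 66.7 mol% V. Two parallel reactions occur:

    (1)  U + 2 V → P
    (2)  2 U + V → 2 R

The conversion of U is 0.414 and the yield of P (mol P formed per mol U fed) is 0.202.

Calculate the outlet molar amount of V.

527 mol/min

Yield of P: 1ξ₁ / 353 = 0.202 → ξ₁ = 71.3 mol/min.
Conversion of U: 1ξ₁ + 2ξ₂ = 0.414 × 353 = 146.1 → ξ₂ = 37.42 mol/min.
Outlet amounts (n = n₀ + Σ ν·ξ):
  U: 353 − 1(71.3) − 2(37.42) = 206.8
  V: 707 − 2(71.3) − 1(37.42) = 527
  P: 0 + 1(71.3) = 71.3
  R: 0 + 2(37.42) = 74.83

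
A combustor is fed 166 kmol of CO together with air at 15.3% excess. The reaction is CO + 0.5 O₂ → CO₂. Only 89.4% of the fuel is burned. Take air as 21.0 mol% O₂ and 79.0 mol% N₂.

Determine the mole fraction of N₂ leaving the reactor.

Stoichiometric O₂ = 0.5 × 166 = 83 kmol; O₂ fed = 83 × 1.153 = 95.7 kmol.
N₂ fed = 95.7 × 79/21 = 360 kmol.
Fuel reacted = 0.894 × 166 → ξ = 148.4 kmol.
Outlet (n = n₀ + ν ξ):
  CO: 166 − 1(148.4) = 17.6
  O₂: 95.7 − 0.5(148.4) = 21.5
  N₂: 360 (inert)
  CO₂: 0 + 1(148.4) = 148.4
Total out = 547.5 kmol; y_N₂ = 360 / 547.5 = 0.6575.

0.658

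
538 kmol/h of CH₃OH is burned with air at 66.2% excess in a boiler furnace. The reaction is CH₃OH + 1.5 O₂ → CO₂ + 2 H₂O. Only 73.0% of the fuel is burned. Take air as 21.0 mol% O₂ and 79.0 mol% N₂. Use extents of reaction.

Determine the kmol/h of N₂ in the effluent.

5050 kmol/h

Stoichiometric O₂ = 1.5 × 538 = 807 kmol/h; O₂ fed = 807 × 1.662 = 1341 kmol/h.
N₂ fed = 1341 × 79/21 = 5046 kmol/h.
Fuel reacted = 0.73 × 538 → ξ = 392.7 kmol/h.
Outlet (n = n₀ + ν ξ):
  CH₃OH: 538 − 1(392.7) = 145.3
  O₂: 1341 − 1.5(392.7) = 752.1
  N₂: 5046 (inert)
  CO₂: 0 + 1(392.7) = 392.7
  H₂O: 0 + 2(392.7) = 785.5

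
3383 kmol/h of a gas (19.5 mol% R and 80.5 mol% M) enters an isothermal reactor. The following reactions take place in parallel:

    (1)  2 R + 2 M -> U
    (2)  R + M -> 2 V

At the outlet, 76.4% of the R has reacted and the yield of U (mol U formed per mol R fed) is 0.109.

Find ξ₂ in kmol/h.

ξ₂ = 360 kmol/h

Yield of U: 1ξ₁ / 659.7 = 0.109 → ξ₁ = 71.91 kmol/h.
Conversion of R: 2ξ₁ + 1ξ₂ = 0.764 × 659.7 = 504 → ξ₂ = 360.2 kmol/h.
Outlet amounts (n = n₀ + Σ ν·ξ):
  R: 659.7 − 2(71.91) − 1(360.2) = 155.7
  M: 2723 − 2(71.91) − 1(360.2) = 2219
  U: 0 + 1(71.91) = 71.91
  V: 0 + 2(360.2) = 720.4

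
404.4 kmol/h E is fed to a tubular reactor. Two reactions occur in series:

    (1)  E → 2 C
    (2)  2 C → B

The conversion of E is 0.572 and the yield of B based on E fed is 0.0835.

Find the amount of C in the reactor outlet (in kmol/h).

Conversion of E: E consumed = 1ξ₁ = 0.572 × 404.4 → ξ₁ = 231.3 kmol/h.
Yield of B: 1ξ₂ / 404.4 = 0.0835 → ξ₂ = 33.77 kmol/h.
Outlet amounts (n = n₀ + Σ ν·ξ):
  E: 404.4 − 1(231.3) = 173.1
  C: 0 + 2(231.3) − 2(33.77) = 395.1
  B: 0 + 1(33.77) = 33.77

395 kmol/h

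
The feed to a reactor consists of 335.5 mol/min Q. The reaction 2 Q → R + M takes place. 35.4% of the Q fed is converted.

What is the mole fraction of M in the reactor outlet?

0.177

Q reacted = 0.354 × 335.5 = 118.8 mol/min; ν_Q = −2, so ξ = 118.8/2 = 59.38 mol/min.
Outlet amounts (n = n₀ + ν ξ):
  Q: 335.5 − 2(59.38) = 216.7
  R: 0 + 1(59.38) = 59.38
  M: 0 + 1(59.38) = 59.38
Total out = 335.5 mol/min; y_M = 59.38 / 335.5 = 0.177.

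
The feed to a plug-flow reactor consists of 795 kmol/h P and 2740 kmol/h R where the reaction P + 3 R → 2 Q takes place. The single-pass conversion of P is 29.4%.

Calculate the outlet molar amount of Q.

P reacted = 0.294 × 795 = 233.7 kmol/h; ν_P = −1, so ξ = 233.7/1 = 233.7 kmol/h.
Outlet amounts (n = n₀ + ν ξ):
  P: 795 − 1(233.7) = 561.3
  R: 2740 − 3(233.7) = 2039
  Q: 0 + 2(233.7) = 467.5

467 kmol/h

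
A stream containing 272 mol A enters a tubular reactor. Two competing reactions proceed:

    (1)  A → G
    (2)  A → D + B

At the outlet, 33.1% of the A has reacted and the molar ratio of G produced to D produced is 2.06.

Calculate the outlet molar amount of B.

29.4 mol

Conversion of A: A consumed = 0.331 × 272 = 90.03 mol = 1ξ₁ + 1ξ₂.
Selectivity: 1ξ₁ / (1ξ₂) = 2.06 → ξ₁ = 2.06 ξ₂.
Substitute: (1·2.06 + 1) ξ₂ = 90.03 → ξ₂ = 29.42 mol, ξ₁ = 60.61 mol.
Outlet amounts (n = n₀ + Σ ν·ξ):
  A: 272 − 1(60.61) − 1(29.42) = 182
  G: 0 + 1(60.61) = 60.61
  D: 0 + 1(29.42) = 29.42
  B: 0 + 1(29.42) = 29.42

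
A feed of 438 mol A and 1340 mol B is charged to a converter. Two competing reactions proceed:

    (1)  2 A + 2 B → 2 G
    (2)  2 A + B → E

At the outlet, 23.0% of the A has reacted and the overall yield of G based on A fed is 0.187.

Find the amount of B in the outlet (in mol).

1250 mol

Yield of G: 2ξ₁ / 438 = 0.187 → ξ₁ = 40.95 mol.
Conversion of A: 2ξ₁ + 2ξ₂ = 0.23 × 438 = 100.7 → ξ₂ = 9.417 mol.
Outlet amounts (n = n₀ + Σ ν·ξ):
  A: 438 − 2(40.95) − 2(9.417) = 337.3
  B: 1340 − 2(40.95) − 1(9.417) = 1249
  G: 0 + 2(40.95) = 81.91
  E: 0 + 1(9.417) = 9.417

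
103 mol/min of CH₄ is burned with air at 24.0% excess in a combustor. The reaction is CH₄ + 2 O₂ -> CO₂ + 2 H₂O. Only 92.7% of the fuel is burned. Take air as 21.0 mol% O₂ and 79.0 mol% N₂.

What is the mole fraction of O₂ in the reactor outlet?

0.0489

Stoichiometric O₂ = 2 × 103 = 206 mol/min; O₂ fed = 206 × 1.240 = 255.4 mol/min.
N₂ fed = 255.4 × 79/21 = 960.9 mol/min.
Fuel reacted = 0.927 × 103 → ξ = 95.48 mol/min.
Outlet (n = n₀ + ν ξ):
  CH₄: 103 − 1(95.48) = 7.519
  O₂: 255.4 − 2(95.48) = 64.48
  N₂: 960.9 (inert)
  CO₂: 0 + 1(95.48) = 95.48
  H₂O: 0 + 2(95.48) = 191
Total out = 1319 mol/min; y_O₂ = 64.48 / 1319 = 0.04887.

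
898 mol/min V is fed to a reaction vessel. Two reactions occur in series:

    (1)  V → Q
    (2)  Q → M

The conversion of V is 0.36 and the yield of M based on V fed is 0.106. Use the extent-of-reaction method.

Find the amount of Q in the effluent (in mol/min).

228 mol/min

Conversion of V: V consumed = 1ξ₁ = 0.36 × 898 → ξ₁ = 323.3 mol/min.
Yield of M: 1ξ₂ / 898 = 0.106 → ξ₂ = 95.19 mol/min.
Outlet amounts (n = n₀ + Σ ν·ξ):
  V: 898 − 1(323.3) = 574.7
  Q: 0 + 1(323.3) − 1(95.19) = 228.1
  M: 0 + 1(95.19) = 95.19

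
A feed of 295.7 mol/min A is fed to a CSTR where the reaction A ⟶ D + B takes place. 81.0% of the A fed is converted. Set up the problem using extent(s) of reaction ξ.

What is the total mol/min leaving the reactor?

535 mol/min

A reacted = 0.81 × 295.7 = 239.5 mol/min; ν_A = −1, so ξ = 239.5/1 = 239.5 mol/min.
Outlet amounts (n = n₀ + ν ξ):
  A: 295.7 − 1(239.5) = 56.18
  D: 0 + 1(239.5) = 239.5
  B: 0 + 1(239.5) = 239.5
Total out = 56.18 + 239.5 + 239.5 = 535.2 mol/min.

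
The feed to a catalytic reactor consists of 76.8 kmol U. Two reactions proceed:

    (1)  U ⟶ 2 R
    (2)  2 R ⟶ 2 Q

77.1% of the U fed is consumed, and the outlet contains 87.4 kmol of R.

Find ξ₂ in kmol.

Conversion of U: U consumed = 1ξ₁ = 0.771 × 76.8 → ξ₁ = 59.21 kmol.
R balance: n_R = 0 + 2ξ₁ − 2ξ₂ = 87.4 → ξ₂ = (2·59.21 − 87.4)/2 = 15.51 kmol.
Outlet amounts (n = n₀ + Σ ν·ξ):
  U: 76.8 − 1(59.21) = 17.59
  R: 0 + 2(59.21) − 2(15.51) = 87.4
  Q: 0 + 2(15.51) = 31.03

ξ₂ = 15.5 kmol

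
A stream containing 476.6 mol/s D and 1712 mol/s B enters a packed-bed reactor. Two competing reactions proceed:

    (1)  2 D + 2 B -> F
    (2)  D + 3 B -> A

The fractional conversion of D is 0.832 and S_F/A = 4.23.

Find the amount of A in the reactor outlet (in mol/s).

41.9 mol/s

Conversion of D: D consumed = 0.832 × 476.6 = 396.5 mol/s = 2ξ₁ + 1ξ₂.
Selectivity: 1ξ₁ / (1ξ₂) = 4.23 → ξ₁ = 4.23 ξ₂.
Substitute: (2·4.23 + 1) ξ₂ = 396.5 → ξ₂ = 41.92 mol/s, ξ₁ = 177.3 mol/s.
Outlet amounts (n = n₀ + Σ ν·ξ):
  D: 476.6 − 2(177.3) − 1(41.92) = 80.07
  B: 1712 − 2(177.3) − 3(41.92) = 1232
  F: 0 + 1(177.3) = 177.3
  A: 0 + 1(41.92) = 41.92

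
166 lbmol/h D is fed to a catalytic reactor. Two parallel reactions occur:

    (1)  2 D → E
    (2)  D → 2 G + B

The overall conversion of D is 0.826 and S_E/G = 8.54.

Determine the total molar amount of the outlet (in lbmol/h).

Conversion of D: D consumed = 0.826 × 166 = 137.1 lbmol/h = 2ξ₁ + 1ξ₂.
Selectivity: 1ξ₁ / (2ξ₂) = 8.54 → ξ₁ = 17.08 ξ₂.
Substitute: (2·17.08 + 1) ξ₂ = 137.1 → ξ₂ = 3.9 lbmol/h, ξ₁ = 66.61 lbmol/h.
Outlet amounts (n = n₀ + Σ ν·ξ):
  D: 166 − 2(66.61) − 1(3.9) = 28.88
  E: 0 + 1(66.61) = 66.61
  G: 0 + 2(3.9) = 7.8
  B: 0 + 1(3.9) = 3.9
Total out = 28.88 + 66.61 + 7.8 + 3.9 = 107.2 lbmol/h.

107 lbmol/h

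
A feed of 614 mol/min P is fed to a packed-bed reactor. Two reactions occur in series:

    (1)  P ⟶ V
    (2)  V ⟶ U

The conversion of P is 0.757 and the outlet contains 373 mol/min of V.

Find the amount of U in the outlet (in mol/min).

91.8 mol/min

Conversion of P: P consumed = 1ξ₁ = 0.757 × 614 → ξ₁ = 464.8 mol/min.
V balance: n_V = 0 + 1ξ₁ − 1ξ₂ = 373 → ξ₂ = (1·464.8 − 373)/1 = 91.8 mol/min.
Outlet amounts (n = n₀ + Σ ν·ξ):
  P: 614 − 1(464.8) = 149.2
  V: 0 + 1(464.8) − 1(91.8) = 373
  U: 0 + 1(91.8) = 91.8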